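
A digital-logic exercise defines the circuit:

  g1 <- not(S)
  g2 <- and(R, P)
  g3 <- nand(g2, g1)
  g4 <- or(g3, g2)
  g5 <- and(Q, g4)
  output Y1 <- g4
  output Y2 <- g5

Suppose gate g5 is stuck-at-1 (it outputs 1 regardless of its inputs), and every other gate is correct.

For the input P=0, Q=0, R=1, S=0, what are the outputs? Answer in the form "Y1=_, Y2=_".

Propagate with g5 forced: g1=1, g2=0, g3=1, g4=1, g5=1 [stuck-at-1].
So the outputs are Y1=1, Y2=1. (Without the fault they would be Y1=1, Y2=0.)

Y1=1, Y2=1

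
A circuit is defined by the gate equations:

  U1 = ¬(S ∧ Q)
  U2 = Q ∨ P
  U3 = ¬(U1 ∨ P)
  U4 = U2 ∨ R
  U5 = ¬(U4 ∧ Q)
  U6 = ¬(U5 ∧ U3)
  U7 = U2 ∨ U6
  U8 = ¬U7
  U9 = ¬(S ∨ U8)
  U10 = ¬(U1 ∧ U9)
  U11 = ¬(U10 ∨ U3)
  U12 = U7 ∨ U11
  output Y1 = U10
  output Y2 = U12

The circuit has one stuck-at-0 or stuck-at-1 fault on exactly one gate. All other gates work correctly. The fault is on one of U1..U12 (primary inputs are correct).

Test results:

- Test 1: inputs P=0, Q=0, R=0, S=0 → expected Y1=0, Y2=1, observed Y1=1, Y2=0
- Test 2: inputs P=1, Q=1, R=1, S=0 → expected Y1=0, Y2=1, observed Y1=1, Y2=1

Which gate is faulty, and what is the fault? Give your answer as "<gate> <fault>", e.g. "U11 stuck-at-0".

Fault-free values for test 1 (P=0, Q=0, R=0, S=0): U1=1, U2=0, U3=0, U4=0, U5=1, U6=1, U7=1, U8=0, U9=1, U10=0, U11=1, U12=1, giving Y1=0, Y2=1. Observed Y1=1, Y2=0.
Test 1: faults giving observed Y1=1, Y2=0 are {U1 stuck-at-0, U3 stuck-at-1, U6 stuck-at-0, U7 stuck-at-0}.
Test 2 (P=1, Q=1, R=1, S=0): fault-free U1=1, U2=1, U3=0, U4=1, U5=0, U6=1, U7=1, U8=0, U9=1, U10=0, U11=1, U12=1 → Y1=0, Y2=1; observed Y1=1, Y2=1. Eliminates U3 stuck-at-1, U6 stuck-at-0, U7 stuck-at-0.
Only U1 stuck-at-0 is consistent with every test.

U1 stuck-at-0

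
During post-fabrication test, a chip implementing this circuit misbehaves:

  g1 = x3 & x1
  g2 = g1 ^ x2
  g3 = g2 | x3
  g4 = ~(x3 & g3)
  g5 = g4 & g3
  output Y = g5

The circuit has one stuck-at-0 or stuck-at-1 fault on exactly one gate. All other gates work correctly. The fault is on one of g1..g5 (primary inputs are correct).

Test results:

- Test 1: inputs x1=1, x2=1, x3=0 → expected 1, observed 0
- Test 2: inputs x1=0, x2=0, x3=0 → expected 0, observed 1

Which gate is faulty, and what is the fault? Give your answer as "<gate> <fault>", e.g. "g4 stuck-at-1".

g1 stuck-at-1

Fault-free values for test 1 (x1=1, x2=1, x3=0): g1=0, g2=1, g3=1, g4=1, g5=1, giving Y=1. Observed 0.
Test 1: faults giving observed 0 are {g1 stuck-at-1, g2 stuck-at-0, g3 stuck-at-0, g4 stuck-at-0, g5 stuck-at-0}.
Test 2 (x1=0, x2=0, x3=0): fault-free g1=0, g2=0, g3=0, g4=1, g5=0 → 0; observed 1. Eliminates g2 stuck-at-0, g3 stuck-at-0, g4 stuck-at-0, g5 stuck-at-0.
Only g1 stuck-at-1 is consistent with every test.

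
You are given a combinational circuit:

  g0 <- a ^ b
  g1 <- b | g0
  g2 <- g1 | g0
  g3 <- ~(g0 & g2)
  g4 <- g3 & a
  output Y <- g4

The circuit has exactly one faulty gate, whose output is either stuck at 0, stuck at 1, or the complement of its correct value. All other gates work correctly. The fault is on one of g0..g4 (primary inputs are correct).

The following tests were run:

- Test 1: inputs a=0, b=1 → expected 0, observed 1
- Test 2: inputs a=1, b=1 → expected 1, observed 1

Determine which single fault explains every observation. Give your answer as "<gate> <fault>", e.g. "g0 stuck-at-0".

g4 stuck-at-1

Fault-free values for test 1 (a=0, b=1): g0=1, g1=1, g2=1, g3=0, g4=0, giving Y=0. Observed 1.
Test 1: faults giving observed 1 are {g4 stuck-at-1, g4 inverted output}.
Test 2 (a=1, b=1): fault-free g0=0, g1=1, g2=1, g3=1, g4=1 → 1; observed 1. Eliminates g4 inverted output.
Only g4 stuck-at-1 is consistent with every test.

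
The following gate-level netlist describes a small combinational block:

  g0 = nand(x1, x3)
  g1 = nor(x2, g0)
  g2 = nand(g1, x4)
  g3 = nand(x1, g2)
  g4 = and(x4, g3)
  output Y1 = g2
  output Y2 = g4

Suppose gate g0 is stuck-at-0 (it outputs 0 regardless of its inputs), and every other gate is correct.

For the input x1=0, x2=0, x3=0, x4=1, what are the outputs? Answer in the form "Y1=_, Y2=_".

Y1=0, Y2=1

Propagate with g0 forced: g0=0 [stuck-at-0], g1=1, g2=0, g3=1, g4=1.
So the outputs are Y1=0, Y2=1. (Without the fault they would be Y1=1, Y2=1.)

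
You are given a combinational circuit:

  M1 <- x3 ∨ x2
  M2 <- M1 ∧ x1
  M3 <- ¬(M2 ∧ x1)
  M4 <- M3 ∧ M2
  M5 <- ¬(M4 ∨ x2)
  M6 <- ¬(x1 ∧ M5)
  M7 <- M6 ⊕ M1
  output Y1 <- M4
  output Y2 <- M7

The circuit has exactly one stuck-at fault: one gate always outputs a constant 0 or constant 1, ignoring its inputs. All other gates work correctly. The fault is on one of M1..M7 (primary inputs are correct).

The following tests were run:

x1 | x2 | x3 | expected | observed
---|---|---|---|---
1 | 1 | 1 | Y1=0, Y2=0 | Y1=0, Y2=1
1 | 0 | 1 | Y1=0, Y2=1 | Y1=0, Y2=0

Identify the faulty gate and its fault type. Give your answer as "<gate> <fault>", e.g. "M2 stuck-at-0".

Fault-free values for test 1 (x1=1, x2=1, x3=1): M1=1, M2=1, M3=0, M4=0, M5=0, M6=1, M7=0, giving Y1=0, Y2=0. Observed Y1=0, Y2=1.
Test 1: faults giving observed Y1=0, Y2=1 are {M1 stuck-at-0, M5 stuck-at-1, M6 stuck-at-0, M7 stuck-at-1}.
Test 2 (x1=1, x2=0, x3=1): fault-free M1=1, M2=1, M3=0, M4=0, M5=1, M6=0, M7=1 → Y1=0, Y2=1; observed Y1=0, Y2=0. Eliminates M5 stuck-at-1, M6 stuck-at-0, M7 stuck-at-1.
Only M1 stuck-at-0 is consistent with every test.

M1 stuck-at-0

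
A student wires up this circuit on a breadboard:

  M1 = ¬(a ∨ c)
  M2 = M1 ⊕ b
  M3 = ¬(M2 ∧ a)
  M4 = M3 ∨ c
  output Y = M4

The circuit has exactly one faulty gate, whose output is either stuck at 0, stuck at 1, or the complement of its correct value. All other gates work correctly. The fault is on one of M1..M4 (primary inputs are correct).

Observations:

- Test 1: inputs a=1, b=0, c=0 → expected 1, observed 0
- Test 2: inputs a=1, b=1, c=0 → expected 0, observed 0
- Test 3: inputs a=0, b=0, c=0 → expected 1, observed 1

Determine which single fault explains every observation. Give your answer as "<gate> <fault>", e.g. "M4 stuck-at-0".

M2 stuck-at-1

Fault-free values for test 1 (a=1, b=0, c=0): M1=0, M2=0, M3=1, M4=1, giving Y=1. Observed 0.
Test 1: faults giving observed 0 are {M1 stuck-at-1, M1 inverted output, M2 stuck-at-1, M2 inverted output, M3 stuck-at-0, M3 inverted output, M4 stuck-at-0, M4 inverted output}.
Test 2 (a=1, b=1, c=0): fault-free M1=0, M2=1, M3=0, M4=0 → 0; observed 0. Eliminates M1 stuck-at-1, M1 inverted output, M2 inverted output, M3 inverted output, M4 inverted output.
Test 3 (a=0, b=0, c=0): fault-free M1=1, M2=1, M3=1, M4=1 → 1; observed 1. Eliminates M3 stuck-at-0, M4 stuck-at-0.
Only M2 stuck-at-1 is consistent with every test.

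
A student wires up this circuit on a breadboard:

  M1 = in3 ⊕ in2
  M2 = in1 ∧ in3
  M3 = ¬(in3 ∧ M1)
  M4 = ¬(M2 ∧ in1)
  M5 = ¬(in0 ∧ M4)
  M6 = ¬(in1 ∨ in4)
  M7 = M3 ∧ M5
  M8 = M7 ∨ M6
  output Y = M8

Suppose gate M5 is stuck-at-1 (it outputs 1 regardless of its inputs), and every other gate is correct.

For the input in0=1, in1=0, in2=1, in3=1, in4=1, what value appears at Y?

Propagate with M5 forced: M1=0, M2=0, M3=1, M4=1, M5=1 [stuck-at-1], M6=0, M7=1, M8=1.
So Y = 1. (Without the fault it would be 0.)

1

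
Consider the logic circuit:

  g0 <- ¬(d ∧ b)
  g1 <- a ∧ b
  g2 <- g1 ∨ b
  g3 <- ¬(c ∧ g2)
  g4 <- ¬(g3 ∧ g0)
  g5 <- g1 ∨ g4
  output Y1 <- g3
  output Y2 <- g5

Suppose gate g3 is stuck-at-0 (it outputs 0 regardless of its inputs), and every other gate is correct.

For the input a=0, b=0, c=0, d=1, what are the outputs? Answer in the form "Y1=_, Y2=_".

Propagate with g3 forced: g0=1, g1=0, g2=0, g3=0 [stuck-at-0], g4=1, g5=1.
So the outputs are Y1=0, Y2=1. (Without the fault they would be Y1=1, Y2=0.)

Y1=0, Y2=1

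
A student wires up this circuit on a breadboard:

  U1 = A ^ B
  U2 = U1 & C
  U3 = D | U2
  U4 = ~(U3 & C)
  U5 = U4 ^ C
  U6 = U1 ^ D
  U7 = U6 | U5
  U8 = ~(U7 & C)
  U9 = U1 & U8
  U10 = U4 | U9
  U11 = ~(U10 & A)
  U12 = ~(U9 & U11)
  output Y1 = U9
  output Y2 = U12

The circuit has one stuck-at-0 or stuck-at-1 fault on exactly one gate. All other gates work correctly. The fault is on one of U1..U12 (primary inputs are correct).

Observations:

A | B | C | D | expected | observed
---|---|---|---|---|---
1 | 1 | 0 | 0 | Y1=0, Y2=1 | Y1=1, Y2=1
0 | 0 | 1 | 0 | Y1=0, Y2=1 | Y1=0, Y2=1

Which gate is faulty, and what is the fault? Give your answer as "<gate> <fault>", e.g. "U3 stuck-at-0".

Fault-free values for test 1 (A=1, B=1, C=0, D=0): U1=0, U2=0, U3=0, U4=1, U5=1, U6=0, U7=1, U8=1, U9=0, U10=1, U11=0, U12=1, giving Y1=0, Y2=1. Observed Y1=1, Y2=1.
Test 1: faults giving observed Y1=1, Y2=1 are {U1 stuck-at-1, U9 stuck-at-1}.
Test 2 (A=0, B=0, C=1, D=0): fault-free U1=0, U2=0, U3=0, U4=1, U5=0, U6=0, U7=0, U8=1, U9=0, U10=1, U11=1, U12=1 → Y1=0, Y2=1; observed Y1=0, Y2=1. Eliminates U9 stuck-at-1.
Only U1 stuck-at-1 is consistent with every test.

U1 stuck-at-1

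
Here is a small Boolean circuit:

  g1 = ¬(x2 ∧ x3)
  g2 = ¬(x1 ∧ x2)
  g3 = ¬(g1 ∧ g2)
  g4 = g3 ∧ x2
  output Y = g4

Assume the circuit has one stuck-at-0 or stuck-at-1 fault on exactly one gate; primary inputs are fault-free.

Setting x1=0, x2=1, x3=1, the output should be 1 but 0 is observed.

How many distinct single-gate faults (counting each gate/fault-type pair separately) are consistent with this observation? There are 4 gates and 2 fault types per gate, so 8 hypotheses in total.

3

Fault-free: g1=0, g2=1, g3=1, g4=1 → 1. Observed 0.
  g1 stuck-at-0: output 1 ✗
  g1 stuck-at-1: output 0 ✓
  g2 stuck-at-0: output 1 ✗
  g2 stuck-at-1: output 1 ✗
  g3 stuck-at-0: output 0 ✓
  g3 stuck-at-1: output 1 ✗
  g4 stuck-at-0: output 0 ✓
  g4 stuck-at-1: output 1 ✗
Consistent faults: {g1 stuck-at-1, g3 stuck-at-0, g4 stuck-at-0} — 3 in all.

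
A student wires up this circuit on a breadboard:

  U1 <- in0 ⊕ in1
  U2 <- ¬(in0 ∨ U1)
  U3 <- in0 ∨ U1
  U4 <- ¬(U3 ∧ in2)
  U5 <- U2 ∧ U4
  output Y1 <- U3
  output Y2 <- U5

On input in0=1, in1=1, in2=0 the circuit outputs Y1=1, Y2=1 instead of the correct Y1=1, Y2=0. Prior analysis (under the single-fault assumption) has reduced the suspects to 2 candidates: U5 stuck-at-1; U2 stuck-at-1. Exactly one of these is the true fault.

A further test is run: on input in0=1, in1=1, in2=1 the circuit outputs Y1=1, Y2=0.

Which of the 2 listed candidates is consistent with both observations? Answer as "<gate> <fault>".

U2 stuck-at-1

Evaluate each candidate on input in0=1, in1=1, in2=1:
  U5 stuck-at-1: U1=0, U2=0, U3=1, U4=0, U5=1 [stuck-at-1] → Y1=1, Y2=1 — eliminated
  U2 stuck-at-1: U1=0, U2=1 [stuck-at-1], U3=1, U4=0, U5=0 → Y1=1, Y2=0 — matches
Only U2 stuck-at-1 reproduces the observed Y1=1, Y2=0.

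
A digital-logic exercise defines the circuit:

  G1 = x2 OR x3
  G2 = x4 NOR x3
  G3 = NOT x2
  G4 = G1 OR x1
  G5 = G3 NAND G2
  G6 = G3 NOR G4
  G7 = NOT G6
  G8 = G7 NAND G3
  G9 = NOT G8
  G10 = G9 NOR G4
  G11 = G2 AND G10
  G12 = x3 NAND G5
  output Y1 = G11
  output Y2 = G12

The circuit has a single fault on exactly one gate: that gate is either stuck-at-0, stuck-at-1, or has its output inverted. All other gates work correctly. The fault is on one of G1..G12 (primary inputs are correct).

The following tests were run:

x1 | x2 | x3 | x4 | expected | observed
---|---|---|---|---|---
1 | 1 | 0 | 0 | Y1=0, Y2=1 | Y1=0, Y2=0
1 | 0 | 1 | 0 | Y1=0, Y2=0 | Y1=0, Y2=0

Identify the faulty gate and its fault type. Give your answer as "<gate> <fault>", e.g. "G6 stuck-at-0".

G12 stuck-at-0

Fault-free values for test 1 (x1=1, x2=1, x3=0, x4=0): G1=1, G2=1, G3=0, G4=1, G5=1, G6=0, G7=1, G8=1, G9=0, G10=0, G11=0, G12=1, giving Y1=0, Y2=1. Observed Y1=0, Y2=0.
Test 1: faults giving observed Y1=0, Y2=0 are {G12 stuck-at-0, G12 inverted output}.
Test 2 (x1=1, x2=0, x3=1, x4=0): fault-free G1=1, G2=0, G3=1, G4=1, G5=1, G6=0, G7=1, G8=0, G9=1, G10=0, G11=0, G12=0 → Y1=0, Y2=0; observed Y1=0, Y2=0. Eliminates G12 inverted output.
Only G12 stuck-at-0 is consistent with every test.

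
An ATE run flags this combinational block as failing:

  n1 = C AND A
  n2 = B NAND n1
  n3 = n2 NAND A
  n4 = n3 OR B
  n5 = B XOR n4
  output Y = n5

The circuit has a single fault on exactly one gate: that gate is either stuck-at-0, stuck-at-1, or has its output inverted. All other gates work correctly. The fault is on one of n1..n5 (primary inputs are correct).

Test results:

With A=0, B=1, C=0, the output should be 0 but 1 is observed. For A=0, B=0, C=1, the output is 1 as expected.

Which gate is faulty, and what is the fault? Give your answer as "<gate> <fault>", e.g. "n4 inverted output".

n5 stuck-at-1

Fault-free values for test 1 (A=0, B=1, C=0): n1=0, n2=1, n3=1, n4=1, n5=0, giving Y=0. Observed 1.
Test 1: faults giving observed 1 are {n4 stuck-at-0, n4 inverted output, n5 stuck-at-1, n5 inverted output}.
Test 2 (A=0, B=0, C=1): fault-free n1=0, n2=1, n3=1, n4=1, n5=1 → 1; observed 1. Eliminates n4 stuck-at-0, n4 inverted output, n5 inverted output.
Only n5 stuck-at-1 is consistent with every test.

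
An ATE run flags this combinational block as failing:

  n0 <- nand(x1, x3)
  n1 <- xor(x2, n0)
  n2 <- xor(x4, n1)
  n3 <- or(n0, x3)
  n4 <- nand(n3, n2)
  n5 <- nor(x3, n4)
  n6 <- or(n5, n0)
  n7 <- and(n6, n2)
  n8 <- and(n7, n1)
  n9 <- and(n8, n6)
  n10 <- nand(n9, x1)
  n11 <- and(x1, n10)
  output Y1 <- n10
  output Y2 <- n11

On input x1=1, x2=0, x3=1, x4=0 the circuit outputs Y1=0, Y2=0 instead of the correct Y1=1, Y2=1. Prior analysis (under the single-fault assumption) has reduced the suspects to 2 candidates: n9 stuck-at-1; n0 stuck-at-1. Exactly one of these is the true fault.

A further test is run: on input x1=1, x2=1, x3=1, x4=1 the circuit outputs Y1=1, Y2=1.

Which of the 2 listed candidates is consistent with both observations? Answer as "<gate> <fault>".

Evaluate each candidate on input x1=1, x2=1, x3=1, x4=1:
  n9 stuck-at-1: n0=0, n1=1, n2=0, n3=1, n4=1, n5=0, n6=0, n7=0, n8=0, n9=1 [stuck-at-1], n10=0, n11=0 → Y1=0, Y2=0 — eliminated
  n0 stuck-at-1: n0=1 [stuck-at-1], n1=0, n2=1, n3=1, n4=0, n5=0, n6=1, n7=1, n8=0, n9=0, n10=1, n11=1 → Y1=1, Y2=1 — matches
Only n0 stuck-at-1 reproduces the observed Y1=1, Y2=1.

n0 stuck-at-1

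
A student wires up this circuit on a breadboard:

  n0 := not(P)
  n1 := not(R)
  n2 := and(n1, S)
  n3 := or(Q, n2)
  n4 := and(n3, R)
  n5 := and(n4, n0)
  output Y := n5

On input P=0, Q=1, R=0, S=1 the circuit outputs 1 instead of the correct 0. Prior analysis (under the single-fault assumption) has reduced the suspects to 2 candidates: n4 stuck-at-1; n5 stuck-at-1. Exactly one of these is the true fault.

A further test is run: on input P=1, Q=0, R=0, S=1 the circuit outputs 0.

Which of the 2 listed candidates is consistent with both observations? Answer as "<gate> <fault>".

n4 stuck-at-1

Evaluate each candidate on input P=1, Q=0, R=0, S=1:
  n4 stuck-at-1: n0=0, n1=1, n2=1, n3=1, n4=1 [stuck-at-1], n5=0 → 0 — matches
  n5 stuck-at-1: n0=0, n1=1, n2=1, n3=1, n4=0, n5=1 [stuck-at-1] → 1 — eliminated
Only n4 stuck-at-1 reproduces the observed 0.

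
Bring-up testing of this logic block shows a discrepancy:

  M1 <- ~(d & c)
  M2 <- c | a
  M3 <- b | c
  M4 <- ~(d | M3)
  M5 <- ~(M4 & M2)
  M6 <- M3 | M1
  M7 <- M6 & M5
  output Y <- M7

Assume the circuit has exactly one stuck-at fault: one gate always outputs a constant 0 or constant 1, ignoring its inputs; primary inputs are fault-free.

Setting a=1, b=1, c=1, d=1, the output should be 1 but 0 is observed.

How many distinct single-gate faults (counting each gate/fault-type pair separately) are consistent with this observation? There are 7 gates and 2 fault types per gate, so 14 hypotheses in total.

Fault-free: M1=0, M2=1, M3=1, M4=0, M5=1, M6=1, M7=1 → 1. Observed 0.
  M1 stuck-at-0: output 1 ✗
  M1 stuck-at-1: output 1 ✗
  M2 stuck-at-0: output 1 ✗
  M2 stuck-at-1: output 1 ✗
  M3 stuck-at-0: output 0 ✓
  M3 stuck-at-1: output 1 ✗
  M4 stuck-at-0: output 1 ✗
  M4 stuck-at-1: output 0 ✓
  M5 stuck-at-0: output 0 ✓
  M5 stuck-at-1: output 1 ✗
  M6 stuck-at-0: output 0 ✓
  M6 stuck-at-1: output 1 ✗
  M7 stuck-at-0: output 0 ✓
  M7 stuck-at-1: output 1 ✗
Consistent faults: {M3 stuck-at-0, M4 stuck-at-1, M5 stuck-at-0, M6 stuck-at-0, M7 stuck-at-0} — 5 in all.

5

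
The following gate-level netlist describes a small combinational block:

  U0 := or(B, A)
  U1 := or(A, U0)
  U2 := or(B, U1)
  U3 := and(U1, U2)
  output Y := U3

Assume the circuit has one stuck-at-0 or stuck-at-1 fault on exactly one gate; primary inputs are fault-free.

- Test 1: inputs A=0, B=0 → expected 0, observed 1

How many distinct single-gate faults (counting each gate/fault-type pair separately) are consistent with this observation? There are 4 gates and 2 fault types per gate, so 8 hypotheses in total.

3

Fault-free: U0=0, U1=0, U2=0, U3=0 → 0. Observed 1.
  U0 stuck-at-0: output 0 ✗
  U0 stuck-at-1: output 1 ✓
  U1 stuck-at-0: output 0 ✗
  U1 stuck-at-1: output 1 ✓
  U2 stuck-at-0: output 0 ✗
  U2 stuck-at-1: output 0 ✗
  U3 stuck-at-0: output 0 ✗
  U3 stuck-at-1: output 1 ✓
Consistent faults: {U0 stuck-at-1, U1 stuck-at-1, U3 stuck-at-1} — 3 in all.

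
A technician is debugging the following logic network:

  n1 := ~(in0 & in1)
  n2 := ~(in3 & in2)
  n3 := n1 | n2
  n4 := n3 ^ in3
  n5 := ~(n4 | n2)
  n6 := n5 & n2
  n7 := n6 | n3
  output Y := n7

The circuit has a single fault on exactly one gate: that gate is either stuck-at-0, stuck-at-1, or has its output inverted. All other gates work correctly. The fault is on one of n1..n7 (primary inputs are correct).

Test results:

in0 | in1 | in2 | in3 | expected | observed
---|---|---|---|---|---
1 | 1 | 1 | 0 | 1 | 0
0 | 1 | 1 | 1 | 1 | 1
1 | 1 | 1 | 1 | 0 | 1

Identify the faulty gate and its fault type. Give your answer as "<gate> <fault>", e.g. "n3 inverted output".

Fault-free values for test 1 (in0=1, in1=1, in2=1, in3=0): n1=0, n2=1, n3=1, n4=1, n5=0, n6=0, n7=1, giving Y=1. Observed 0.
Test 1: faults giving observed 0 are {n2 stuck-at-0, n2 inverted output, n3 stuck-at-0, n3 inverted output, n7 stuck-at-0, n7 inverted output}.
Test 2 (in0=0, in1=1, in2=1, in3=1): fault-free n1=1, n2=0, n3=1, n4=0, n5=1, n6=0, n7=1 → 1; observed 1. Eliminates n3 stuck-at-0, n3 inverted output, n7 stuck-at-0, n7 inverted output.
Test 3 (in0=1, in1=1, in2=1, in3=1): fault-free n1=0, n2=0, n3=0, n4=1, n5=0, n6=0, n7=0 → 0; observed 1. Eliminates n2 stuck-at-0.
Only n2 inverted output is consistent with every test.

n2 inverted output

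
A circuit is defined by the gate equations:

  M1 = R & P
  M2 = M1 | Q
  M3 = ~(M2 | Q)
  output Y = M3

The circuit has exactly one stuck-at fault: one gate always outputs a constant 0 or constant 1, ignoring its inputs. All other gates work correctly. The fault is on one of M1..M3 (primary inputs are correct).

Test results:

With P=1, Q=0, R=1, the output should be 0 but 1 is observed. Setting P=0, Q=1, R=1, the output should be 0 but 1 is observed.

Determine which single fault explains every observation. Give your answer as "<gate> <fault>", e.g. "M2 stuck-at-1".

M3 stuck-at-1

Fault-free values for test 1 (P=1, Q=0, R=1): M1=1, M2=1, M3=0, giving Y=0. Observed 1.
Test 1: faults giving observed 1 are {M1 stuck-at-0, M2 stuck-at-0, M3 stuck-at-1}.
Test 2 (P=0, Q=1, R=1): fault-free M1=0, M2=1, M3=0 → 0; observed 1. Eliminates M1 stuck-at-0, M2 stuck-at-0.
Only M3 stuck-at-1 is consistent with every test.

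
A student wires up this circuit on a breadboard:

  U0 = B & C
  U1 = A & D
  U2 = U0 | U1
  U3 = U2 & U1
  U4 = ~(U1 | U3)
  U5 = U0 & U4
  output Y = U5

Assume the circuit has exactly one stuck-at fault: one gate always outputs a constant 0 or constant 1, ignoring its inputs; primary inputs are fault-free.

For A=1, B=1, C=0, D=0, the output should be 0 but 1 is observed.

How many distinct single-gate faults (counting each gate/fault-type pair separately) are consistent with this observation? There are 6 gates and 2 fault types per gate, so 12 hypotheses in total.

2

Fault-free: U0=0, U1=0, U2=0, U3=0, U4=1, U5=0 → 0. Observed 1.
  U0 stuck-at-0: output 0 ✗
  U0 stuck-at-1: output 1 ✓
  U1 stuck-at-0: output 0 ✗
  U1 stuck-at-1: output 0 ✗
  U2 stuck-at-0: output 0 ✗
  U2 stuck-at-1: output 0 ✗
  U3 stuck-at-0: output 0 ✗
  U3 stuck-at-1: output 0 ✗
  U4 stuck-at-0: output 0 ✗
  U4 stuck-at-1: output 0 ✗
  U5 stuck-at-0: output 0 ✗
  U5 stuck-at-1: output 1 ✓
Consistent faults: {U0 stuck-at-1, U5 stuck-at-1} — 2 in all.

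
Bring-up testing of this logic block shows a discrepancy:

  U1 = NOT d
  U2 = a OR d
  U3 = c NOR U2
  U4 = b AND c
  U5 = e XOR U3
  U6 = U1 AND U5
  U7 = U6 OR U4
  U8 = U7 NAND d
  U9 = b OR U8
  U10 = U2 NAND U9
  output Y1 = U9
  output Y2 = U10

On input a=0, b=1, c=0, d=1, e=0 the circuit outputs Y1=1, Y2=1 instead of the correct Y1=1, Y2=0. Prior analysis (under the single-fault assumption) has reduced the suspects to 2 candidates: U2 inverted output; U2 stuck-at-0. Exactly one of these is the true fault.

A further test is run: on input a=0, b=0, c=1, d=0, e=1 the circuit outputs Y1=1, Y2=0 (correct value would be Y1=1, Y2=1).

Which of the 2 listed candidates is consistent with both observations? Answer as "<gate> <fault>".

U2 inverted output

Evaluate each candidate on input a=0, b=0, c=1, d=0, e=1:
  U2 inverted output: U1=1, U2=1 [inverted output], U3=0, U4=0, U5=1, U6=1, U7=1, U8=1, U9=1, U10=0 → Y1=1, Y2=0 — matches
  U2 stuck-at-0: U1=1, U2=0 [stuck-at-0], U3=0, U4=0, U5=1, U6=1, U7=1, U8=1, U9=1, U10=1 → Y1=1, Y2=1 — eliminated
Only U2 inverted output reproduces the observed Y1=1, Y2=0.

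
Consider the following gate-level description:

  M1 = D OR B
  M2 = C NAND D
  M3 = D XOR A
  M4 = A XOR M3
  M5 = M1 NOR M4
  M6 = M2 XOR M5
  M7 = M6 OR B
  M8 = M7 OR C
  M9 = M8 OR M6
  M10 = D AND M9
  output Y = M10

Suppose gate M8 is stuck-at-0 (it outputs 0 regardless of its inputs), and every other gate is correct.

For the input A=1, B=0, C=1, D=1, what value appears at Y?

0

Propagate with M8 forced: M1=1, M2=0, M3=0, M4=1, M5=0, M6=0, M7=0, M8=0 [stuck-at-0], M9=0, M10=0.
So Y = 0. (Without the fault it would be 1.)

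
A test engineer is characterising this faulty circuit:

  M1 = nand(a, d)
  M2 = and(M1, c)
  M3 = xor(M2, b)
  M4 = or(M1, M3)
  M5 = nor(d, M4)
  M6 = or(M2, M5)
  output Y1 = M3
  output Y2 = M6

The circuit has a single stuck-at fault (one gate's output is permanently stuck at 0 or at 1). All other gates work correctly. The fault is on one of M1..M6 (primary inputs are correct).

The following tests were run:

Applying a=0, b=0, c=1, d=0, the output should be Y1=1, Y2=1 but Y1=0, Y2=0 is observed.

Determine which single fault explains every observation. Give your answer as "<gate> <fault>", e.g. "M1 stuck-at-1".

Fault-free values for test 1 (a=0, b=0, c=1, d=0): M1=1, M2=1, M3=1, M4=1, M5=0, M6=1, giving Y1=1, Y2=1. Observed Y1=0, Y2=0.
Test 1: faults giving observed Y1=0, Y2=0 are {M2 stuck-at-0}.
Only M2 stuck-at-0 is consistent with every test.

M2 stuck-at-0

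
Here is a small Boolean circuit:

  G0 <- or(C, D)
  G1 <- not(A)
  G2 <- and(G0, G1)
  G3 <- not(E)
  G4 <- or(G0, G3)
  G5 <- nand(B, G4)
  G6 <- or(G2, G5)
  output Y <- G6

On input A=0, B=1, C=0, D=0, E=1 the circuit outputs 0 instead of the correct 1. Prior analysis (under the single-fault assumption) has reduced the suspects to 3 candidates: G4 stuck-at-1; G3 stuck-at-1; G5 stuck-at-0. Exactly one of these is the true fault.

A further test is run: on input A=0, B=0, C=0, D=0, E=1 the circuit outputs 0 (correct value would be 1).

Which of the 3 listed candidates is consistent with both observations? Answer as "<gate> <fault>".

G5 stuck-at-0

Evaluate each candidate on input A=0, B=0, C=0, D=0, E=1:
  G4 stuck-at-1: G0=0, G1=1, G2=0, G3=0, G4=1 [stuck-at-1], G5=1, G6=1 → 1 — eliminated
  G3 stuck-at-1: G0=0, G1=1, G2=0, G3=1 [stuck-at-1], G4=1, G5=1, G6=1 → 1 — eliminated
  G5 stuck-at-0: G0=0, G1=1, G2=0, G3=0, G4=0, G5=0 [stuck-at-0], G6=0 → 0 — matches
Only G5 stuck-at-0 reproduces the observed 0.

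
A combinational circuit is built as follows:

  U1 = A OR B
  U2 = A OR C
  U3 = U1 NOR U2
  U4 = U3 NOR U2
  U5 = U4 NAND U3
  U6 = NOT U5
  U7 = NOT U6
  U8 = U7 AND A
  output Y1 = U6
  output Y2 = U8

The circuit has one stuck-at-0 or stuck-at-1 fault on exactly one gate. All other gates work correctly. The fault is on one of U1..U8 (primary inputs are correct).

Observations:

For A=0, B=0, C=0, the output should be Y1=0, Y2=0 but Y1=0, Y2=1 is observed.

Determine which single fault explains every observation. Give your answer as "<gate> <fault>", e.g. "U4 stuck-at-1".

U8 stuck-at-1

Fault-free values for test 1 (A=0, B=0, C=0): U1=0, U2=0, U3=1, U4=0, U5=1, U6=0, U7=1, U8=0, giving Y1=0, Y2=0. Observed Y1=0, Y2=1.
Test 1: faults giving observed Y1=0, Y2=1 are {U8 stuck-at-1}.
Only U8 stuck-at-1 is consistent with every test.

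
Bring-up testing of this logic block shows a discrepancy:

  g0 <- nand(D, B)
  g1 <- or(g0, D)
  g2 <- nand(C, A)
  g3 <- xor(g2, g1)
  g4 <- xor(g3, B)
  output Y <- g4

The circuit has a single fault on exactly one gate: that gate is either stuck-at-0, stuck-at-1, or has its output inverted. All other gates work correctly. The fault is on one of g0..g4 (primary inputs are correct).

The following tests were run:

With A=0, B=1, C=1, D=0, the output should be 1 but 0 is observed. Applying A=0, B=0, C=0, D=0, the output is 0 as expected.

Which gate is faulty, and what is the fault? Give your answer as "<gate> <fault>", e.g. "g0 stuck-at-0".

Fault-free values for test 1 (A=0, B=1, C=1, D=0): g0=1, g1=1, g2=1, g3=0, g4=1, giving Y=1. Observed 0.
Test 1: faults giving observed 0 are {g0 stuck-at-0, g0 inverted output, g1 stuck-at-0, g1 inverted output, g2 stuck-at-0, g2 inverted output, g3 stuck-at-1, g3 inverted output, g4 stuck-at-0, g4 inverted output}.
Test 2 (A=0, B=0, C=0, D=0): fault-free g0=1, g1=1, g2=1, g3=0, g4=0 → 0; observed 0. Eliminates g0 stuck-at-0, g0 inverted output, g1 stuck-at-0, g1 inverted output, g2 stuck-at-0, g2 inverted output, g3 stuck-at-1, g3 inverted output, g4 inverted output.
Only g4 stuck-at-0 is consistent with every test.

g4 stuck-at-0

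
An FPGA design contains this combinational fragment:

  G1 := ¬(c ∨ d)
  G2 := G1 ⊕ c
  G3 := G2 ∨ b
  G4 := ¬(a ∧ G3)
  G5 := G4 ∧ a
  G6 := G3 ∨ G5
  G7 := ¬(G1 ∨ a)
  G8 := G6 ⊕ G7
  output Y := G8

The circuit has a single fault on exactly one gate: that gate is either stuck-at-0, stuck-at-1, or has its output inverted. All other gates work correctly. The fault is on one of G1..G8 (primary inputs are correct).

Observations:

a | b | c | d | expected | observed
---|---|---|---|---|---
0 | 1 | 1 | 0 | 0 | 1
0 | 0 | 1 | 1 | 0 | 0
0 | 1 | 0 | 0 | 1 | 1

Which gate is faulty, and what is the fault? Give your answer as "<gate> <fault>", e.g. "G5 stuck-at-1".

Fault-free values for test 1 (a=0, b=1, c=1, d=0): G1=0, G2=1, G3=1, G4=1, G5=0, G6=1, G7=1, G8=0, giving Y=0. Observed 1.
Test 1: faults giving observed 1 are {G1 stuck-at-1, G1 inverted output, G3 stuck-at-0, G3 inverted output, G6 stuck-at-0, G6 inverted output, G7 stuck-at-0, G7 inverted output, G8 stuck-at-1, G8 inverted output}.
Test 2 (a=0, b=0, c=1, d=1): fault-free G1=0, G2=1, G3=1, G4=1, G5=0, G6=1, G7=1, G8=0 → 0; observed 0. Eliminates G3 stuck-at-0, G3 inverted output, G6 stuck-at-0, G6 inverted output, G7 stuck-at-0, G7 inverted output, G8 stuck-at-1, G8 inverted output.
Test 3 (a=0, b=1, c=0, d=0): fault-free G1=1, G2=1, G3=1, G4=1, G5=0, G6=1, G7=0, G8=1 → 1; observed 1. Eliminates G1 inverted output.
Only G1 stuck-at-1 is consistent with every test.

G1 stuck-at-1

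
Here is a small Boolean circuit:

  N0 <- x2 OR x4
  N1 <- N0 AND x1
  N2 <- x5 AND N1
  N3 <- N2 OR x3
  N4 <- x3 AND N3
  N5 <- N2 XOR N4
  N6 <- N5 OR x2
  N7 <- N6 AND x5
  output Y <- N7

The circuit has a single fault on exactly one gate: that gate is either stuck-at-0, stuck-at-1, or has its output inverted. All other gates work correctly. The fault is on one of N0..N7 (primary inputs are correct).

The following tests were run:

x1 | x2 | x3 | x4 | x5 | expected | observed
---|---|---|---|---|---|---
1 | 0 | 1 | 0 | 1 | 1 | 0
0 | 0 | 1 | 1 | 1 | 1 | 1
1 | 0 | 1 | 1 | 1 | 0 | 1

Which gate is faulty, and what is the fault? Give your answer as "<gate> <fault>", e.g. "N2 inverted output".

N0 inverted output

Fault-free values for test 1 (x1=1, x2=0, x3=1, x4=0, x5=1): N0=0, N1=0, N2=0, N3=1, N4=1, N5=1, N6=1, N7=1, giving Y=1. Observed 0.
Test 1: faults giving observed 0 are {N0 stuck-at-1, N0 inverted output, N1 stuck-at-1, N1 inverted output, N2 stuck-at-1, N2 inverted output, N3 stuck-at-0, N3 inverted output, N4 stuck-at-0, N4 inverted output, N5 stuck-at-0, N5 inverted output, N6 stuck-at-0, N6 inverted output, N7 stuck-at-0, N7 inverted output}.
Test 2 (x1=0, x2=0, x3=1, x4=1, x5=1): fault-free N0=1, N1=0, N2=0, N3=1, N4=1, N5=1, N6=1, N7=1 → 1; observed 1. Eliminates N1 stuck-at-1, N1 inverted output, N2 stuck-at-1, N2 inverted output, N3 stuck-at-0, N3 inverted output, N4 stuck-at-0, N4 inverted output, N5 stuck-at-0, N5 inverted output, N6 stuck-at-0, N6 inverted output, N7 stuck-at-0, N7 inverted output.
Test 3 (x1=1, x2=0, x3=1, x4=1, x5=1): fault-free N0=1, N1=1, N2=1, N3=1, N4=1, N5=0, N6=0, N7=0 → 0; observed 1. Eliminates N0 stuck-at-1.
Only N0 inverted output is consistent with every test.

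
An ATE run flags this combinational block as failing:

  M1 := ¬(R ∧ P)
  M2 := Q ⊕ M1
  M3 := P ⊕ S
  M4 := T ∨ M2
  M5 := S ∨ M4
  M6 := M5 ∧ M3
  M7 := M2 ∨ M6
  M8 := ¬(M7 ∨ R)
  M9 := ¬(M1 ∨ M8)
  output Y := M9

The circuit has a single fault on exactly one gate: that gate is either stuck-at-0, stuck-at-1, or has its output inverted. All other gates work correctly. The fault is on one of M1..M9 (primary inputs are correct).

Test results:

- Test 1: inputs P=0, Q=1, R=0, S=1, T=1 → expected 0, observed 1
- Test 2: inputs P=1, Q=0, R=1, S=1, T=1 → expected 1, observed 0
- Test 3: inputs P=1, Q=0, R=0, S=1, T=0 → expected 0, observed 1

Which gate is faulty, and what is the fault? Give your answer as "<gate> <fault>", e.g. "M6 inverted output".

M9 inverted output

Fault-free values for test 1 (P=0, Q=1, R=0, S=1, T=1): M1=1, M2=0, M3=1, M4=1, M5=1, M6=1, M7=1, M8=0, M9=0, giving Y=0. Observed 1.
Test 1: faults giving observed 1 are {M1 stuck-at-0, M1 inverted output, M9 stuck-at-1, M9 inverted output}.
Test 2 (P=1, Q=0, R=1, S=1, T=1): fault-free M1=0, M2=0, M3=0, M4=1, M5=1, M6=0, M7=0, M8=0, M9=1 → 1; observed 0. Eliminates M1 stuck-at-0, M9 stuck-at-1.
Test 3 (P=1, Q=0, R=0, S=1, T=0): fault-free M1=1, M2=1, M3=0, M4=1, M5=1, M6=0, M7=1, M8=0, M9=0 → 0; observed 1. Eliminates M1 inverted output.
Only M9 inverted output is consistent with every test.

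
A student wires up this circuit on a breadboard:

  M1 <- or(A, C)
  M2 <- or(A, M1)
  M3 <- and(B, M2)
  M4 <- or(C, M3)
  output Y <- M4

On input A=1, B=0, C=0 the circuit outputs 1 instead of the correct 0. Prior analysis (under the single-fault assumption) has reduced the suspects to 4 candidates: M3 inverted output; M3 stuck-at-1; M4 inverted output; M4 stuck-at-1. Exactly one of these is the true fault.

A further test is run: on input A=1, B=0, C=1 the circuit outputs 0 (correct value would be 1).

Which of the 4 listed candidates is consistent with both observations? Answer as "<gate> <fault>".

Evaluate each candidate on input A=1, B=0, C=1:
  M3 inverted output: M1=1, M2=1, M3=1 [inverted output], M4=1 → 1 — eliminated
  M3 stuck-at-1: M1=1, M2=1, M3=1 [stuck-at-1], M4=1 → 1 — eliminated
  M4 inverted output: M1=1, M2=1, M3=0, M4=0 [inverted output] → 0 — matches
  M4 stuck-at-1: M1=1, M2=1, M3=0, M4=1 [stuck-at-1] → 1 — eliminated
Only M4 inverted output reproduces the observed 0.

M4 inverted output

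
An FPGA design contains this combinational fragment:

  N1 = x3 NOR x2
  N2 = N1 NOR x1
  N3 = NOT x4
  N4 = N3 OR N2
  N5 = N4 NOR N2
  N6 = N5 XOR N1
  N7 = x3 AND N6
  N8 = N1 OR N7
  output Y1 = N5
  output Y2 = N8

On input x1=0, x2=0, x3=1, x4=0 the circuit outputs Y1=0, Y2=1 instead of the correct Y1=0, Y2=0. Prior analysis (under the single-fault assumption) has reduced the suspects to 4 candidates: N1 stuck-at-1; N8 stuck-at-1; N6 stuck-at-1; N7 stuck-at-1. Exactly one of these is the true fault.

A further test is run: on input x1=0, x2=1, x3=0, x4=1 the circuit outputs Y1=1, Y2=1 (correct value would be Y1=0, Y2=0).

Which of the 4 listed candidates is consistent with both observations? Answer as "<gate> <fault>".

Evaluate each candidate on input x1=0, x2=1, x3=0, x4=1:
  N1 stuck-at-1: N1=1 [stuck-at-1], N2=0, N3=0, N4=0, N5=1, N6=0, N7=0, N8=1 → Y1=1, Y2=1 — matches
  N8 stuck-at-1: N1=0, N2=1, N3=0, N4=1, N5=0, N6=0, N7=0, N8=1 [stuck-at-1] → Y1=0, Y2=1 — eliminated
  N6 stuck-at-1: N1=0, N2=1, N3=0, N4=1, N5=0, N6=1 [stuck-at-1], N7=0, N8=0 → Y1=0, Y2=0 — eliminated
  N7 stuck-at-1: N1=0, N2=1, N3=0, N4=1, N5=0, N6=0, N7=1 [stuck-at-1], N8=1 → Y1=0, Y2=1 — eliminated
Only N1 stuck-at-1 reproduces the observed Y1=1, Y2=1.

N1 stuck-at-1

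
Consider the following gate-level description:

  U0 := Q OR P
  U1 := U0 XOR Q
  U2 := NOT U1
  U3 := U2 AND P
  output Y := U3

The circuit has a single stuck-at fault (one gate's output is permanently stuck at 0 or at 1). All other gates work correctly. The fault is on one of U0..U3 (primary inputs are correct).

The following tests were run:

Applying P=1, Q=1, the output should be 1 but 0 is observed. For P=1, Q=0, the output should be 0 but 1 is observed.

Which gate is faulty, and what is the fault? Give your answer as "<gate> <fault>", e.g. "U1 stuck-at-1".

Fault-free values for test 1 (P=1, Q=1): U0=1, U1=0, U2=1, U3=1, giving Y=1. Observed 0.
Test 1: faults giving observed 0 are {U0 stuck-at-0, U1 stuck-at-1, U2 stuck-at-0, U3 stuck-at-0}.
Test 2 (P=1, Q=0): fault-free U0=1, U1=1, U2=0, U3=0 → 0; observed 1. Eliminates U1 stuck-at-1, U2 stuck-at-0, U3 stuck-at-0.
Only U0 stuck-at-0 is consistent with every test.

U0 stuck-at-0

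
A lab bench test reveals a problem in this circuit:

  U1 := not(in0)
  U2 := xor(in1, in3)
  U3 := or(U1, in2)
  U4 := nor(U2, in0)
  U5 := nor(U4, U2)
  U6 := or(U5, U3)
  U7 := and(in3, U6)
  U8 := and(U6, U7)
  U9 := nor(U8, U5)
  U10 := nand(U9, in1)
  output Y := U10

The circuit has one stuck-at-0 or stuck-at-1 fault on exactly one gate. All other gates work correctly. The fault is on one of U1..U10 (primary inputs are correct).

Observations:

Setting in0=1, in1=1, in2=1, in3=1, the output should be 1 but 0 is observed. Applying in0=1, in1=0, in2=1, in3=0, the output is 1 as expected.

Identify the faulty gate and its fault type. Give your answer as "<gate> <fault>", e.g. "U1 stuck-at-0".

U9 stuck-at-1

Fault-free values for test 1 (in0=1, in1=1, in2=1, in3=1): U1=0, U2=0, U3=1, U4=0, U5=1, U6=1, U7=1, U8=1, U9=0, U10=1, giving Y=1. Observed 0.
Test 1: faults giving observed 0 are {U9 stuck-at-1, U10 stuck-at-0}.
Test 2 (in0=1, in1=0, in2=1, in3=0): fault-free U1=0, U2=0, U3=1, U4=0, U5=1, U6=1, U7=0, U8=0, U9=0, U10=1 → 1; observed 1. Eliminates U10 stuck-at-0.
Only U9 stuck-at-1 is consistent with every test.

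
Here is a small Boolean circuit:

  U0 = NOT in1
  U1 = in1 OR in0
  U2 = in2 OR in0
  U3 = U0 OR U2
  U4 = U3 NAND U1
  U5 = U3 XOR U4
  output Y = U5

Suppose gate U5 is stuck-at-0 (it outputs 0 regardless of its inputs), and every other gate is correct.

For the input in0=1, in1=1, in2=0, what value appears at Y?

0

Propagate with U5 forced: U0=0, U1=1, U2=1, U3=1, U4=0, U5=0 [stuck-at-0].
So Y = 0. (Without the fault it would be 1.)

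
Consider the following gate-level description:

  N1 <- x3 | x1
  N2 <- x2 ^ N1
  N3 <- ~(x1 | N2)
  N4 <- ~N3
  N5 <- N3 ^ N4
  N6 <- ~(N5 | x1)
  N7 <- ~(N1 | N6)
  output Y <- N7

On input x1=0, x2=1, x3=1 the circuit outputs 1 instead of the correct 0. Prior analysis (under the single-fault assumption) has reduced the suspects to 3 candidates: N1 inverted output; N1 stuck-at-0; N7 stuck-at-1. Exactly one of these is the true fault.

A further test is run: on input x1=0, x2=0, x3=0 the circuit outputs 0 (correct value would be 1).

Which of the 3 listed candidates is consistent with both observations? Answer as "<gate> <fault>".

Evaluate each candidate on input x1=0, x2=0, x3=0:
  N1 inverted output: N1=1 [inverted output], N2=1, N3=0, N4=1, N5=1, N6=0, N7=0 → 0 — matches
  N1 stuck-at-0: N1=0 [stuck-at-0], N2=0, N3=1, N4=0, N5=1, N6=0, N7=1 → 1 — eliminated
  N7 stuck-at-1: N1=0, N2=0, N3=1, N4=0, N5=1, N6=0, N7=1 [stuck-at-1] → 1 — eliminated
Only N1 inverted output reproduces the observed 0.

N1 inverted output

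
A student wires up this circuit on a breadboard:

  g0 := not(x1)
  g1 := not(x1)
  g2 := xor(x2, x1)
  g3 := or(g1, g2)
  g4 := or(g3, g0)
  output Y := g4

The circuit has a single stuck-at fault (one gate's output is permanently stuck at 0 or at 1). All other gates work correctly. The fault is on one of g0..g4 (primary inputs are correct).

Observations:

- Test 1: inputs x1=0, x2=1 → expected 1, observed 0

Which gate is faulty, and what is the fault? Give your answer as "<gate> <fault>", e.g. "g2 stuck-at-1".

g4 stuck-at-0

Fault-free values for test 1 (x1=0, x2=1): g0=1, g1=1, g2=1, g3=1, g4=1, giving Y=1. Observed 0.
Test 1: faults giving observed 0 are {g4 stuck-at-0}.
Only g4 stuck-at-0 is consistent with every test.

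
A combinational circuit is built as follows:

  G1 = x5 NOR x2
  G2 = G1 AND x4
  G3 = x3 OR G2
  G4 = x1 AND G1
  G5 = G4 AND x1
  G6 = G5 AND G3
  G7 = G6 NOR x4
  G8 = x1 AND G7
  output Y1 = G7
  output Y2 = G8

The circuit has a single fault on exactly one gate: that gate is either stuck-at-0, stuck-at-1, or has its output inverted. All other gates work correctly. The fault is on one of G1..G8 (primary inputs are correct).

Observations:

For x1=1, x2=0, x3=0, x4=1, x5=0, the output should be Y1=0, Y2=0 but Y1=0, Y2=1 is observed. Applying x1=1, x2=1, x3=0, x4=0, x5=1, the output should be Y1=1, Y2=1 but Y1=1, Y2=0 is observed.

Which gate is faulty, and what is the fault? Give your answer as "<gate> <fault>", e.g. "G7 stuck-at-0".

Fault-free values for test 1 (x1=1, x2=0, x3=0, x4=1, x5=0): G1=1, G2=1, G3=1, G4=1, G5=1, G6=1, G7=0, G8=0, giving Y1=0, Y2=0. Observed Y1=0, Y2=1.
Test 1: faults giving observed Y1=0, Y2=1 are {G8 stuck-at-1, G8 inverted output}.
Test 2 (x1=1, x2=1, x3=0, x4=0, x5=1): fault-free G1=0, G2=0, G3=0, G4=0, G5=0, G6=0, G7=1, G8=1 → Y1=1, Y2=1; observed Y1=1, Y2=0. Eliminates G8 stuck-at-1.
Only G8 inverted output is consistent with every test.

G8 inverted output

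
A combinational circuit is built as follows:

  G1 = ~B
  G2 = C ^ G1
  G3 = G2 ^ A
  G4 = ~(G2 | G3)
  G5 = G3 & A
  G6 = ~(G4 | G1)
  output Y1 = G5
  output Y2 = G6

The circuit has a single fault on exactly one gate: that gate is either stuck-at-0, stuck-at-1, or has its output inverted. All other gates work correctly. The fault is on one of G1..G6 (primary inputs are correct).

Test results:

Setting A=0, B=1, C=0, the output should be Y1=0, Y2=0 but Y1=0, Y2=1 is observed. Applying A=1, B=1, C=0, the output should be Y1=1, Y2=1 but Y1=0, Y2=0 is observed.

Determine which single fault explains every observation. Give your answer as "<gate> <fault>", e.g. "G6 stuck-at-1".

G3 inverted output

Fault-free values for test 1 (A=0, B=1, C=0): G1=0, G2=0, G3=0, G4=1, G5=0, G6=0, giving Y1=0, Y2=0. Observed Y1=0, Y2=1.
Test 1: faults giving observed Y1=0, Y2=1 are {G2 stuck-at-1, G2 inverted output, G3 stuck-at-1, G3 inverted output, G4 stuck-at-0, G4 inverted output, G6 stuck-at-1, G6 inverted output}.
Test 2 (A=1, B=1, C=0): fault-free G1=0, G2=0, G3=1, G4=0, G5=1, G6=1 → Y1=1, Y2=1; observed Y1=0, Y2=0. Eliminates G2 stuck-at-1, G2 inverted output, G3 stuck-at-1, G4 stuck-at-0, G4 inverted output, G6 stuck-at-1, G6 inverted output.
Only G3 inverted output is consistent with every test.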